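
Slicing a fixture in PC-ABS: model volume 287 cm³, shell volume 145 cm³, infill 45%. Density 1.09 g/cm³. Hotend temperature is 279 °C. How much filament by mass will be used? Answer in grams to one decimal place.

227.7 g

Infill region = 287 − 145 = 142 cm³.
Infill deposited = 0.45 × 142, so 63.9 cm³.
Total extruded: 145 + 63.9 → 208.9 cm³.
Mass = 208.9 × 1.09 = 227.701 g.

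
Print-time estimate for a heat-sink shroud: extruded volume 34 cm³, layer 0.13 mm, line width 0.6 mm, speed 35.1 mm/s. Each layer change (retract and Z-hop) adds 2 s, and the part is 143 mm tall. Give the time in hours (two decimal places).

4.06 hours

Bead cross-section: 0.13 × 0.6 → 0.078 mm².
Path length: 34000 mm³ / 0.078 mm² → 435897.4 mm.
Extrusion time = 435897.4 / 35.1 = 12418.7 s.
Number of layers: 143 / 0.13 → 1100 (rounded up).
Z-hop total = 1100 × 2 = 2200 s.
Total = 12418.7 + 2200 = 14618.7 s = 4.06 hours.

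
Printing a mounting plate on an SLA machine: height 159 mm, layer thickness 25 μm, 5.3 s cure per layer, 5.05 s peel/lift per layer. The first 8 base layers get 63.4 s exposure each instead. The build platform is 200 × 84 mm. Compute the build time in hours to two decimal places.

Layers = ⌈159/0.025⌉ = 6360.
Base layers: 8 × (63.4 + 5.05) → 547.6 s.
Normal layers = 6352 × (5.3 + 5.05), so 65743.2 s.
Sum: 547.6 + 65743.2 = 66290.8 s → 18.41 hours.

18.41 hours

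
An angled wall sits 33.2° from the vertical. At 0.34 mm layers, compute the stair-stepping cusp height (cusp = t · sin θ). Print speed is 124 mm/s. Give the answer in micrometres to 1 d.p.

h_c = t·sin θ = 0.34 × 0.5476 = 0.186184 mm (186.2 μm).

186.2 μm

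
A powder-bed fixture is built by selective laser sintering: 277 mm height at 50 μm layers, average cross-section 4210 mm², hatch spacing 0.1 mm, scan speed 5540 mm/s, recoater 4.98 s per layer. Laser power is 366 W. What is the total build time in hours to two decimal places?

Layer count = ceil(277 / 0.05) = 5540.
Hatch length per layer = 4210 / 0.1 = 42100 mm.
Laser time per layer = 42100 / 5540, so 7.5993 s.
Layer cycle: 7.5993 + 4.98 → 12.5793 s.
5540 layers × 12.5793 s/layer = 69689.322 s, i.e. 19.36 hours.

19.36 hours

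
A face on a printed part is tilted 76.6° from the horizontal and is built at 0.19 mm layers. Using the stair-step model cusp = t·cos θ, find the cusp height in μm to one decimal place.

Cusp = layer height × cos(76.6°) = 0.19 × 0.2317 = 0.044023 mm = 44.0 μm.

44.0 μm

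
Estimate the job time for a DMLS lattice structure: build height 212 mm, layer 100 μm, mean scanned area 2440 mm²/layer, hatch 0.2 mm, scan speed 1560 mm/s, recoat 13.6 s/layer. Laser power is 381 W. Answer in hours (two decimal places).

12.61 hours

Layer count = ceil(212 / 0.1) = 2120.
Scan path per layer = 2440 / 0.2, so 12200 mm.
Scan time per layer = 12200 / 1560 = 7.8205 s.
Per-layer time = 7.8205 + 13.6, so 21.4205 s.
2120 layers × 21.4205 s/layer = 45411.46 s, i.e. 12.61 hours.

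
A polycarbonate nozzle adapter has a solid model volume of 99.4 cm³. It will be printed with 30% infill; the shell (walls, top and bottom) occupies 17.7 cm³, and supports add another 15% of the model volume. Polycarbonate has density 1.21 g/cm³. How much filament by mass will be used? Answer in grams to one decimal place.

69.1 g

Infill region: 99.4 − 17.7 → 81.7 cm³.
Deposited infill: 0.30 × 81.7 → 24.51 cm³.
Support = 0.15 × 99.4 = 14.91 cm³.
Deposited volume: 17.7 + 24.51 + 14.91 → 57.12 cm³.
Mass = 57.12 × 1.21, so 69.1152 g.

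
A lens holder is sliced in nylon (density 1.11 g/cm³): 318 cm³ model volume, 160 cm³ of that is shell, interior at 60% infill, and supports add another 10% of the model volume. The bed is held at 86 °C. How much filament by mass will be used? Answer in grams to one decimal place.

Volume inside the shell = 318 − 160, so 158 cm³.
Infill deposited = 0.60 × 158, so 94.8 cm³.
Support = 0.10 × 318, so 31.8 cm³.
Deposited volume = 160 + 94.8 + 31.8 = 286.6 cm³.
Mass = 286.6 × 1.11, so 318.126 g.

318.1 g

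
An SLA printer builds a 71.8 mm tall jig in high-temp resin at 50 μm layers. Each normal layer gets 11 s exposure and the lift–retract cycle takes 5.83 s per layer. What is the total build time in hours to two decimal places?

Layer count = ceil(71.8 / 0.05) = 1436.
Cycle time: 11 + 5.83 → 16.83 s.
Total = 1436 × 16.83 = 24167.88 s = 6.71 hours.

6.71 hours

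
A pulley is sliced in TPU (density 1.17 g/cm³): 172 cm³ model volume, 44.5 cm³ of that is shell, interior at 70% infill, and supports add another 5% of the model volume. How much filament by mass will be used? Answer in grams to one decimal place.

Volume inside the shell = 172 − 44.5, so 127.5 cm³.
Infill volume = 0.70 × 127.5, so 89.25 cm³.
Support = 0.05 × 172 = 8.6 cm³.
Deposited volume = 44.5 + 89.25 + 8.6 = 142.35 cm³.
Mass = 142.35 × 1.17, so 166.5495 g.

166.5 g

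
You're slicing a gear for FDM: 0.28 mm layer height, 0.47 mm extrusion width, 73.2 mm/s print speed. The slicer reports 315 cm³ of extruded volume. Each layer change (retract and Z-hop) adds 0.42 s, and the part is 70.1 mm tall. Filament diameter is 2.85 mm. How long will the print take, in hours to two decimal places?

9.11 hours

Extrusion cross-section = 0.28 × 0.47 = 0.1316 mm².
Toolpath length = 315 cm³ / 0.1316 mm² = 315000 / 0.1316 = 2393617 mm.
Time extruding = 2393617 / 73.2 = 32699.7 s.
Number of layers: 70.1 / 0.28 → 251 (rounded up).
Non-print overhead = 251 × 0.42 = 105.42 s.
Altogether 32699.7 + 105.42 = 32805.12 s, i.e. 9.11 hours.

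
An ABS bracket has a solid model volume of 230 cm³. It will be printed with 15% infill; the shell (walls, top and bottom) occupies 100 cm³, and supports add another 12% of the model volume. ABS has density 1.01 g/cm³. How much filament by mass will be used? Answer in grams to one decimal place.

148.6 g

Interior volume: 230 − 100 → 130 cm³.
Infill volume = 0.15 × 130, so 19.5 cm³.
Support = 0.12 × 230, so 27.6 cm³.
Total printed volume = 100 + 19.5 + 27.6, so 147.1 cm³.
Mass = 147.1 × 1.01, so 148.571 g.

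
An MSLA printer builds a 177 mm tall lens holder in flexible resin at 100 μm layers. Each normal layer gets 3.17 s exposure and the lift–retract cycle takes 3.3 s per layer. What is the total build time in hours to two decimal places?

3.18 hours

Number of layers: 177 / 0.1 → 1770 (rounded up).
Each layer takes: 3.17 + 3.3 → 6.47 s.
Total = 1770 × 6.47 = 11451.9 s = 3.18 hours.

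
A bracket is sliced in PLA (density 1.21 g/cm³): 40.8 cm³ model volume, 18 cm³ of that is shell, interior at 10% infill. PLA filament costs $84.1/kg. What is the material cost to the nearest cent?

Volume inside the shell = 40.8 − 18 = 22.8 cm³.
Infill deposited = 0.10 × 22.8, so 2.28 cm³.
Deposited volume = 18 + 2.28 = 20.28 cm³.
Mass: 20.28 × 1.21 → 24.5388 g.
At $84.1/kg: 24.5388/1000 × 84.1 = $2.06.

$2.06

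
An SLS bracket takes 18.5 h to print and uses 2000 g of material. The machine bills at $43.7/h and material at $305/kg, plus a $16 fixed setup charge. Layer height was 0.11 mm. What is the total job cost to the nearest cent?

Machine cost = 43.7 × 18.5, so $808.45.
Feedstock cost = 305 × 2000/1000 = $610.00.
Total = 808.45 + 610.00 + 16 = $1434.45.

$1434.45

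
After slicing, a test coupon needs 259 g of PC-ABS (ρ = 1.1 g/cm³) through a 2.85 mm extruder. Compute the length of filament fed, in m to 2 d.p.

36.91 m

Volume = 259 g / 1.1 g·cm⁻³ = 235.4545 cm³ = 235454.5 mm³.
Filament cross-section = π × (2.85/2)² = 6.3794 mm².
Length = 235454.5 / 6.3794 = 36908.57 mm = 36.91 m.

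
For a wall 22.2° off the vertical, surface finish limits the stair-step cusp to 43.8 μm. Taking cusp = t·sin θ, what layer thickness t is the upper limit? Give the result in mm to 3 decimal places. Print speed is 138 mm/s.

Layer height = cusp / sin(22.2°) = 0.0438 / 0.3778 = 0.116 mm.

0.116 mm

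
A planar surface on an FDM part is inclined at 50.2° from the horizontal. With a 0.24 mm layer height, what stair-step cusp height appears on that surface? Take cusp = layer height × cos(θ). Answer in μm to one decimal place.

Cusp = layer height × cos(50.2°) = 0.24 × 0.6401 = 0.153624 mm = 153.6 μm.

153.6 μm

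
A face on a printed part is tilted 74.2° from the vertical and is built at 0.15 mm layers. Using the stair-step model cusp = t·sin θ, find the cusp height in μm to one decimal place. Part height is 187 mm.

144.3 μm

sin(74.2°) = 0.9622, so cusp = 0.15 × 0.9622 = 0.14433 mm → 144.3 μm.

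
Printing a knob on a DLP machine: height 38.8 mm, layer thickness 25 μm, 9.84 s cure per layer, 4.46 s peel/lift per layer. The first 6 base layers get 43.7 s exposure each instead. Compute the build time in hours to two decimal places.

Number of layers: 38.8 / 0.025 → 1552 (rounded up).
Burn-in layers: 6 × (43.7 + 4.46) → 288.96 s.
Normal layers = 1546 × (9.84 + 4.46) = 22107.8 s.
Sum: 288.96 + 22107.8 = 22396.76 s → 6.22 hours.

6.22 hours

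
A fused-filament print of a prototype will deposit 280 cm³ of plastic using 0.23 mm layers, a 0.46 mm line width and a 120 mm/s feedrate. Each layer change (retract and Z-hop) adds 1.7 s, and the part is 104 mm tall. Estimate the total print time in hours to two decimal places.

6.34 hours

Extrusion cross-section: 0.23 × 0.46 → 0.1058 mm².
Toolpath length = 280 cm³ / 0.1058 mm² = 280000 / 0.1058 = 2646502.8 mm.
Time extruding = 2646502.8 / 120, so 22054.2 s.
Layer count = ceil(104 / 0.23) = 453.
Z-hop total: 453 × 1.7 → 770.1 s.
Total = 22054.2 + 770.1 = 22824.3 s = 6.34 hours.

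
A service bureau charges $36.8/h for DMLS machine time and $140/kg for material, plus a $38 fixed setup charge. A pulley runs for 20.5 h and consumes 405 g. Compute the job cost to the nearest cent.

$849.10

Machine-time cost: 36.8 × 20.5 → $754.40.
Feedstock cost: 140 × 405/1000 → $56.70.
Adding setup: 754.40 + 56.70 + 38 → $849.10.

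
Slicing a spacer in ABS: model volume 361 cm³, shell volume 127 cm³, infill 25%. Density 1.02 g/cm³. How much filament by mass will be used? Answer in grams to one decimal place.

Volume inside the shell = 361 − 127 = 234 cm³.
Deposited infill = 0.25 × 234 = 58.5 cm³.
Total extruded = 127 + 58.5, so 185.5 cm³.
Mass = 185.5 × 1.02 = 189.21 g.

189.2 g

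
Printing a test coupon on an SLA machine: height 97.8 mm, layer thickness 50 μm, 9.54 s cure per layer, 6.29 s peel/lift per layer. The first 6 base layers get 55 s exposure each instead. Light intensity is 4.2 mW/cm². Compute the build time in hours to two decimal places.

8.68 hours

Number of layers: 97.8 / 0.05 → 1956 (rounded up).
Bottom layers: 6 × (55 + 6.29) → 367.74 s.
Remaining layers = 1950 × (9.54 + 6.29) = 30868.5 s.
Sum: 367.74 + 30868.5 = 31236.24 s → 8.68 hours.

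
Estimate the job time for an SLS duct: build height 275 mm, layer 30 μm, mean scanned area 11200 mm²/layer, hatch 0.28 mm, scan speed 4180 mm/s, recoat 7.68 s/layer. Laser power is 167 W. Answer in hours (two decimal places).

Layers = ⌈275/0.03⌉ = 9167.
Scan path per layer: 11200 / 0.28 → 40000 mm.
Per-layer scan time: 40000 / 4180 → 9.5694 s.
Layer cycle: 9.5694 + 7.68 → 17.2494 s.
9167 layers × 17.2494 s/layer = 158125.2498 s, i.e. 43.92 hours.

43.92 hours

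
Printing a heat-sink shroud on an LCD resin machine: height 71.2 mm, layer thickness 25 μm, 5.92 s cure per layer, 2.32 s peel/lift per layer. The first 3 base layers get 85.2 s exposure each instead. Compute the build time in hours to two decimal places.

Layer count = ceil(71.2 / 0.025) = 2848.
Bottom layers = 3 × (85.2 + 2.32), so 262.56 s.
Regular layers: 2845 × (5.92 + 2.32) → 23442.8 s.
Total = 262.56 + 23442.8 = 23705.36 s = 6.58 hours.

6.58 hours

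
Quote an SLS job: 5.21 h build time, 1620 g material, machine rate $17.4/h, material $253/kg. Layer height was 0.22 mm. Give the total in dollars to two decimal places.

$500.51

Machine-time cost: 17.4 × 5.21 → $90.654.
Material cost = 253 × 1620/1000 = $409.86.
Total = 90.654 + 409.86 = 500.514 ≈ $500.51.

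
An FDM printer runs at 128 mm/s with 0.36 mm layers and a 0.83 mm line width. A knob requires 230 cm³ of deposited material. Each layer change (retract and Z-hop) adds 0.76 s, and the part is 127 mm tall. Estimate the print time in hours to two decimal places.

Bead cross-section = 0.36 × 0.83, so 0.2988 mm².
Path length: 230000 mm³ / 0.2988 mm² → 769745.6 mm.
Extrusion time = 769745.6 / 128, so 6013.6 s.
Layers = ⌈127/0.36⌉ = 353.
Layer-change overhead: 353 × 0.76 → 268.28 s.
Total = 6013.6 + 268.28 = 6281.88 s = 1.74 hours.

1.74 hours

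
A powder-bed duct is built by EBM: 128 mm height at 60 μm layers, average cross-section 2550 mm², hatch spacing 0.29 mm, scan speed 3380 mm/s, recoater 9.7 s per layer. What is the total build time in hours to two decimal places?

7.29 hours

Number of layers: 128 / 0.06 → 2134 (rounded up).
Per-layer scan distance = 2550 / 0.29 = 8793.1 mm.
Per-layer scan time = 8793.1 / 3380, so 2.6015 s.
Per-layer time = 2.6015 + 9.7, so 12.3015 s.
Build time = 2134 × 12.3015 = 26251.401 s = 7.29 hours.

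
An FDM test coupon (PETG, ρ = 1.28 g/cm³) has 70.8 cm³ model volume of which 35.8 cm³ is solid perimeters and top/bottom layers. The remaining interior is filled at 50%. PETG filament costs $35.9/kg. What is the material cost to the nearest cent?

Volume inside the shell: 70.8 − 35.8 → 35 cm³.
Infill volume = 0.50 × 35, so 17.5 cm³.
Deposited volume = 35.8 + 17.5 = 53.3 cm³.
Mass: 53.3 × 1.28 → 68.224 g.
Cost = 68.224 g / 1000 × $35.9/kg = $2.45.

$2.45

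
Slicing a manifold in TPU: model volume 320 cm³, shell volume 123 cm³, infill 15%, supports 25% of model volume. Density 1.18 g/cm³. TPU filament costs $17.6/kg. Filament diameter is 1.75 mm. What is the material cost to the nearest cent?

$4.83

Volume inside the shell: 320 − 123 → 197 cm³.
Infill deposited = 0.15 × 197, so 29.55 cm³.
Support = 0.25 × 320 = 80 cm³.
Total extruded = 123 + 29.55 + 80, so 232.55 cm³.
Mass = 232.55 × 1.18, so 274.409 g.
Cost = 274.409 g / 1000 × $17.6/kg = $4.83.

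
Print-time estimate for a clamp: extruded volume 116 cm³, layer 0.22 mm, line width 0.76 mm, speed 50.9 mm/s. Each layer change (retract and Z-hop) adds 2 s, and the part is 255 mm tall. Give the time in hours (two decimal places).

Extrusion cross-section: 0.22 × 0.76 → 0.1672 mm².
Toolpath length = 116 cm³ / 0.1672 mm² = 116000 / 0.1672 = 693779.9 mm.
Extrusion time: 693779.9 / 50.9 → 13630.3 s.
Layer count = ceil(255 / 0.22) = 1160.
Z-hop total: 1160 × 2 → 2320 s.
Total = 13630.3 + 2320 = 15950.3 s = 4.43 hours.

4.43 hours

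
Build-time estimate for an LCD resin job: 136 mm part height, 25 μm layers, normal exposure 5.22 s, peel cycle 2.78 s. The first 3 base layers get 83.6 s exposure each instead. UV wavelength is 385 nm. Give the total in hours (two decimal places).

12.15 hours

Number of layers: 136 / 0.025 → 5440 (rounded up).
Bottom layers: 3 × (83.6 + 2.78) → 259.14 s.
Regular layers = 5437 × (5.22 + 2.78), so 43496 s.
Total = 259.14 + 43496 = 43755.14 s = 12.15 hours.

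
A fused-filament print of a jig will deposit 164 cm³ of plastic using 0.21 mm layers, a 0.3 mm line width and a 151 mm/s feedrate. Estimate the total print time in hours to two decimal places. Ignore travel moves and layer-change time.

4.79 hours

Extrusion cross-section = 0.21 × 0.3 = 0.063 mm².
Total extruded path = 164000/0.063 = 2603174.6 mm.
Time extruding: 2603174.6 / 151 → 17239.6 s.
That's 17239.6 s → 4.79 hours.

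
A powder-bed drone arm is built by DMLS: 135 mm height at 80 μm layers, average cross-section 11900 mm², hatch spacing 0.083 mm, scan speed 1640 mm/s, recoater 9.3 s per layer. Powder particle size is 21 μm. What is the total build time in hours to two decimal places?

45.35 hours

Number of layers: 135 / 0.08 → 1688 (rounded up).
Hatch length per layer: 11900 / 0.083 → 143373.5 mm.
Laser time per layer = 143373.5 / 1640, so 87.4229 s.
Layer cycle = 87.4229 + 9.3 = 96.7229 s.
Total: 1688 × 96.7229 s = 163268.2552 s → 45.35 hours.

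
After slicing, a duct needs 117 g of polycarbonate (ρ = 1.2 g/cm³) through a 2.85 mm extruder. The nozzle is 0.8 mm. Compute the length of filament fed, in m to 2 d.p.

Extruded volume: 117/1.2 = 97.5 cm³ (97500 mm³).
Filament cross-section = π × (2.85/2)² = 6.3794 mm².
L = V/A = 97500/6.3794 = 15283.57 mm → 15.28 m.

15.28 m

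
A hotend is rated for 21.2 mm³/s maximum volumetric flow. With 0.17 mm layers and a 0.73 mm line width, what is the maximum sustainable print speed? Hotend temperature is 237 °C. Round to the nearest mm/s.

Extrusion cross-section = 0.17 × 0.73 = 0.1241 mm².
v_max = Q/A = 21.2/0.1241 = 170.83 mm/s → 171 mm/s.

171 mm/s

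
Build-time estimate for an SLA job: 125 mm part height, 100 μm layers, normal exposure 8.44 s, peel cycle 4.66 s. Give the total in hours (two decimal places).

Layer count = ceil(125 / 0.1) = 1250.
Each layer takes: 8.44 + 4.66 → 13.1 s.
Build time: 1250 × 13.1 s = 16375 s, i.e. 4.55 hours.

4.55 hours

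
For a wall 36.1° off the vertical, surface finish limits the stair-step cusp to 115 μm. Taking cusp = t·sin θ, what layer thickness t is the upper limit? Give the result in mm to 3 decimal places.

0.195 mm

t = h_c / sin θ = 0.115 / 0.5892 = 0.195 mm.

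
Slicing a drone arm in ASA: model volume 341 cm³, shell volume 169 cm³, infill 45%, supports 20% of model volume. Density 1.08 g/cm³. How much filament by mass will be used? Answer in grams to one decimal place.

Interior volume: 341 − 169 → 172 cm³.
Deposited infill = 0.45 × 172, so 77.4 cm³.
Support = 0.20 × 341, so 68.2 cm³.
Total printed volume: 169 + 77.4 + 68.2 → 314.6 cm³.
Mass = 314.6 × 1.08 = 339.768 g.

339.8 g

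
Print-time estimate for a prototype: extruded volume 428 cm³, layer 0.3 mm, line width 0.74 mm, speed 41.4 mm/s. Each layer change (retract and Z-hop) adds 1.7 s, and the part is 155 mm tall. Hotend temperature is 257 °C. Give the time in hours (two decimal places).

13.18 hours

Bead cross-section = 0.3 × 0.74, so 0.222 mm².
Total extruded path = 428000/0.222 = 1927927.9 mm.
Time extruding = 1927927.9 / 41.4, so 46568.3 s.
Number of layers: 155 / 0.3 → 517 (rounded up).
Layer-change overhead = 517 × 1.7 = 878.9 s.
Total = 46568.3 + 878.9 = 47447.2 s = 13.18 hours.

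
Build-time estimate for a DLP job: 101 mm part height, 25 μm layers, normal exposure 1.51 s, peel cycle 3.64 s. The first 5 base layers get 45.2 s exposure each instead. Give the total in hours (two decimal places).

5.84 hours

Layers = ⌈101/0.025⌉ = 4040.
Burn-in layers = 5 × (45.2 + 3.64), so 244.2 s.
Regular layers = 4035 × (1.51 + 3.64), so 20780.25 s.
Sum: 244.2 + 20780.25 = 21024.45 s → 5.84 hours.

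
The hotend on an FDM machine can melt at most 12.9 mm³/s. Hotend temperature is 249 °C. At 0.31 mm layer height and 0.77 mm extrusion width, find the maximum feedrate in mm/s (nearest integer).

A = 0.31 × 0.77, so 0.2387 mm².
Max speed = 12.9 / 0.2387 = 54.04 ≈ 54 mm/s.

54 mm/s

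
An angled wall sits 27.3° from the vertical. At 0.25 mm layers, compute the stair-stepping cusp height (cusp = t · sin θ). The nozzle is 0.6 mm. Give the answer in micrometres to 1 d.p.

Cusp = layer height × sin(27.3°) = 0.25 × 0.4586 = 0.11465 mm = 114.7 μm.

114.7 μm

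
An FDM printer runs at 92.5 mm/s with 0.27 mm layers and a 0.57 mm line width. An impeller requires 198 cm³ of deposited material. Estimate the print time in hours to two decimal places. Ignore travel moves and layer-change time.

Bead cross-section: 0.27 × 0.57 → 0.1539 mm².
Toolpath length = 198 cm³ / 0.1539 mm² = 198000 / 0.1539 = 1286549.7 mm.
Extrusion time = 1286549.7 / 92.5, so 13908.6 s.
In the requested units: 13908.6 s = 3.86 hours.

3.86 hours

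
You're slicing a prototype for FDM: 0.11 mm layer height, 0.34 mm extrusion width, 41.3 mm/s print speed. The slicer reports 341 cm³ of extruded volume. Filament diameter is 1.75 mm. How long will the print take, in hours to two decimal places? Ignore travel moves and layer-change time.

Extrusion cross-section = 0.11 × 0.34 = 0.0374 mm².
Total extruded path = 341000/0.0374 = 9117647.1 mm.
Time extruding: 9117647.1 / 41.3 → 220766.3 s.
That's 220766.3 s → 61.32 hours.

61.32 hours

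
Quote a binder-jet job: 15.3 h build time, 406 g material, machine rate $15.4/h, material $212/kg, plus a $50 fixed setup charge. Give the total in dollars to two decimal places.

$371.69

Machine cost: 15.4 × 15.3 → $235.62.
Material charge: 212 × 406/1000 → $86.072.
Total = 235.62 + 86.072 + 50 = 371.692 ≈ $371.69.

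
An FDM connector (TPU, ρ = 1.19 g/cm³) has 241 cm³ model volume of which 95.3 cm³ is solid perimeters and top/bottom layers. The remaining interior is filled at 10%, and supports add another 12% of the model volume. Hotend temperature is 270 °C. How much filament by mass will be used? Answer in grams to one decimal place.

Interior volume = 241 − 95.3, so 145.7 cm³.
Infill deposited: 0.10 × 145.7 → 14.57 cm³.
Support = 0.12 × 241, so 28.92 cm³.
Total printed volume: 95.3 + 14.57 + 28.92 → 138.79 cm³.
Mass: 138.79 × 1.19 → 165.1601 g.

165.2 g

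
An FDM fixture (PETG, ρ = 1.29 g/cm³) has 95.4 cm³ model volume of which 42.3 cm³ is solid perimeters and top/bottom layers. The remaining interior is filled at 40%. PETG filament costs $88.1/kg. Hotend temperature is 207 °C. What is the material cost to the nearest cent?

$7.22

Interior volume: 95.4 − 42.3 → 53.1 cm³.
Infill volume = 0.40 × 53.1 = 21.24 cm³.
Total extruded = 42.3 + 21.24 = 63.54 cm³.
Mass = 63.54 × 1.29 = 81.9666 g.
At $88.1/kg: 81.9666/1000 × 88.1 = $7.22.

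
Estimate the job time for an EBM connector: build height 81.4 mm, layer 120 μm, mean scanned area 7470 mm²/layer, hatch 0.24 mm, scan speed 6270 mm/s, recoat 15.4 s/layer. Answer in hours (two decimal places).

Layer count = ceil(81.4 / 0.12) = 679.
Scan path per layer = 7470 / 0.24, so 31125 mm.
Per-layer scan time: 31125 / 6270 → 4.9641 s.
Per-layer time = 4.9641 + 15.4, so 20.3641 s.
Build time = 679 × 20.3641 = 13827.2239 s = 3.84 hours.

3.84 hours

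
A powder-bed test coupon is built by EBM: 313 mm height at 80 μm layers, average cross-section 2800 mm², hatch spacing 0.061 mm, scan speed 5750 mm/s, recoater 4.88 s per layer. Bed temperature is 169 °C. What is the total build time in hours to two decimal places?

13.98 hours

Number of layers: 313 / 0.08 → 3913 (rounded up).
Scan path per layer: 2800 / 0.061 → 45901.6 mm.
Scan time per layer = 45901.6 / 5750 = 7.9829 s.
Time per layer = 7.9829 + 4.88 = 12.8629 s.
3913 layers × 12.8629 s/layer = 50332.5277 s, i.e. 13.98 hours.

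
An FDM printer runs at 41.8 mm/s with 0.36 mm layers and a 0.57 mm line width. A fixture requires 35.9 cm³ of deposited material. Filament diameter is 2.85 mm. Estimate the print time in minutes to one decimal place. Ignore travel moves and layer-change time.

69.8 minutes

Line area = 0.36 × 0.57, so 0.2052 mm².
Total extruded path = 35900/0.2052 = 174951.3 mm.
Print-move time = 174951.3 / 41.8, so 4185.4 s.
That's 4185.4 s → 69.8 minutes.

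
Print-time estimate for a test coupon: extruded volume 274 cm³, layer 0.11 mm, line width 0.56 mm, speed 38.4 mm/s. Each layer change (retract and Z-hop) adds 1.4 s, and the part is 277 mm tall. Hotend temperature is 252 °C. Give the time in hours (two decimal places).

Line area: 0.11 × 0.56 → 0.0616 mm².
Total extruded path = 274000/0.0616 = 4448051.9 mm.
Extrusion time = 4448051.9 / 38.4, so 115834.7 s.
Number of layers: 277 / 0.11 → 2519 (rounded up).
Z-hop total = 2519 × 1.4 = 3526.6 s.
Total = 115834.7 + 3526.6 = 119361.3 s = 33.16 hours.

33.16 hours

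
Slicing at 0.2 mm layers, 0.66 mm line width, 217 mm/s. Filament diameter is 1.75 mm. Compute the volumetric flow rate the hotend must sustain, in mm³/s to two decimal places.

Extrusion cross-section = 0.2 × 0.66 = 0.132 mm².
Volumetric flow = 217 × 0.132 = 28.64 mm³/s.

28.64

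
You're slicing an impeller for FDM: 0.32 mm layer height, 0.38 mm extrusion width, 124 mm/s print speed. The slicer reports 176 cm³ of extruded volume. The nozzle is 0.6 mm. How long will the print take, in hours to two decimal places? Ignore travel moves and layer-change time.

Bead cross-section: 0.32 × 0.38 → 0.1216 mm².
Total extruded path = 176000/0.1216 = 1447368.4 mm.
Extrusion time = 1447368.4 / 124 = 11672.3 s.
11672.3 s = 3.24 hours.

3.24 hours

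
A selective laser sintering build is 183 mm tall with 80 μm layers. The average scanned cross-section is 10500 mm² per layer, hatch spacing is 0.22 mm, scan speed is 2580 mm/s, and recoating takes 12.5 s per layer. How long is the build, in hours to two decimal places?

19.70 hours

Layer count = ceil(183 / 0.08) = 2288.
Scan path per layer = 10500 / 0.22 = 47727.3 mm.
Laser time per layer = 47727.3 / 2580 = 18.499 s.
Layer cycle = 18.499 + 12.5, so 30.999 s.
Build time = 2288 × 30.999 = 70925.712 s = 19.70 hours.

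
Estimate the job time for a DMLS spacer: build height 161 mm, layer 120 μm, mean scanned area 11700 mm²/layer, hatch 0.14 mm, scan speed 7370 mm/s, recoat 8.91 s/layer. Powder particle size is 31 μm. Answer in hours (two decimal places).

7.55 hours

Layer count = ceil(161 / 0.12) = 1342.
Scan path per layer: 11700 / 0.14 → 83571.4 mm.
Scan time per layer = 83571.4 / 7370 = 11.3394 s.
Per-layer time = 11.3394 + 8.91 = 20.2494 s.
Build time = 1342 × 20.2494 = 27174.6948 s = 7.55 hours.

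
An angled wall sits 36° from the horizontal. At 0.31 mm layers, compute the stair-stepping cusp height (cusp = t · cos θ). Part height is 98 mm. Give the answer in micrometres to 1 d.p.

h_c = t·cos θ = 0.31 × 0.8090 = 0.25079 mm (250.8 μm).

250.8 μm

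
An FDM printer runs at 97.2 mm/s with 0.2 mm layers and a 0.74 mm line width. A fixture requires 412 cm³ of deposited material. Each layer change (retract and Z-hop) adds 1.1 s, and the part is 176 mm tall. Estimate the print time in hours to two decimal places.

8.22 hours

Line area = 0.2 × 0.74 = 0.148 mm².
Total extruded path = 412000/0.148 = 2783783.8 mm.
Extrusion time = 2783783.8 / 97.2, so 28639.8 s.
Number of layers: 176 / 0.2 → 880 (rounded up).
Z-hop total = 880 × 1.1, so 968 s.
Altogether 28639.8 + 968 = 29607.8 s, i.e. 8.22 hours.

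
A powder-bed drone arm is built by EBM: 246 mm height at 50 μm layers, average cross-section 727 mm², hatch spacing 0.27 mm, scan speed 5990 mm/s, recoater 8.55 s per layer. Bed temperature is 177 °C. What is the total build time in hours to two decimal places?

Layer count = ceil(246 / 0.05) = 4920.
Per-layer scan distance: 727 / 0.27 → 2692.6 mm.
Beam time per layer: 2692.6 / 5990 → 0.4495 s.
Layer cycle: 0.4495 + 8.55 → 8.9995 s.
4920 layers × 8.9995 s/layer = 44277.54 s, i.e. 12.30 hours.

12.30 hours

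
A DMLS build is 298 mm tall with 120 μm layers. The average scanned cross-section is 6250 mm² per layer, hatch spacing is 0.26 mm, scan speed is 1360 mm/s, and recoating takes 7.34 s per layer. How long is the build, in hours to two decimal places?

Number of layers: 298 / 0.12 → 2484 (rounded up).
Hatch length per layer: 6250 / 0.26 → 24038.5 mm.
Laser time per layer: 24038.5 / 1360 → 17.6754 s.
Layer cycle = 17.6754 + 7.34 = 25.0154 s.
2484 layers × 25.0154 s/layer = 62138.2536 s, i.e. 17.26 hours.

17.26 hours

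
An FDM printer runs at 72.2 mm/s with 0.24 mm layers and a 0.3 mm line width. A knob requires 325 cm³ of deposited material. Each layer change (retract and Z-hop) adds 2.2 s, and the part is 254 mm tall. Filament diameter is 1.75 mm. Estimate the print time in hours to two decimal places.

Extrusion cross-section = 0.24 × 0.3 = 0.072 mm².
Toolpath length = 325 cm³ / 0.072 mm² = 325000 / 0.072 = 4513888.9 mm.
Time extruding = 4513888.9 / 72.2 = 62519.2 s.
Layer count = ceil(254 / 0.24) = 1059.
Z-hop total: 1059 × 2.2 → 2329.8 s.
Altogether 62519.2 + 2329.8 = 64849 s, i.e. 18.01 hours.

18.01 hours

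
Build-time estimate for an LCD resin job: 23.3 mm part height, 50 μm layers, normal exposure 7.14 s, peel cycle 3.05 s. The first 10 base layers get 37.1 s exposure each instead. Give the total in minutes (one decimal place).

84.1 minutes

Number of layers: 23.3 / 0.05 → 466 (rounded up).
Bottom layers: 10 × (37.1 + 3.05) → 401.5 s.
Remaining layers = 456 × (7.14 + 3.05) = 4646.64 s.
Total = 401.5 + 4646.64 = 5048.14 s = 84.1 minutes.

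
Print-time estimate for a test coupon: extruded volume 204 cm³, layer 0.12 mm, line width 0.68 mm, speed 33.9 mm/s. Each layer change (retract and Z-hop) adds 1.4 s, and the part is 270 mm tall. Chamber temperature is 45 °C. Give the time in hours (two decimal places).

21.36 hours

Bead cross-section: 0.12 × 0.68 → 0.0816 mm².
Path length: 204000 mm³ / 0.0816 mm² → 2500000 mm.
Extrusion time = 2500000 / 33.9, so 73746.3 s.
Number of layers: 270 / 0.12 → 2250 (rounded up).
Non-print overhead = 2250 × 1.4, so 3150 s.
Total = 73746.3 + 3150 = 76896.3 s = 21.36 hours.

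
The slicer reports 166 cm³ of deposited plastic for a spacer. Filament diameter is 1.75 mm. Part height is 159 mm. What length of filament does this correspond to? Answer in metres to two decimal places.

Cross-section of 1.75 mm filament: π·(1.75/2)² = 2.4053 mm².
Length = 166 cm³ / 2.4053 mm² = 166000 / 2.4053 = 69014.26 mm = 69.01 m.

69.01 m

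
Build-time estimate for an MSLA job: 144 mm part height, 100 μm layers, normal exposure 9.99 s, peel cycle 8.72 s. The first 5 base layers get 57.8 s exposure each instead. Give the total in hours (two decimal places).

Layer count = ceil(144 / 0.1) = 1440.
Bottom layers = 5 × (57.8 + 8.72) = 332.6 s.
Remaining layers = 1435 × (9.99 + 8.72), so 26848.85 s.
Total = 332.6 + 26848.85 = 27181.45 s = 7.55 hours.

7.55 hours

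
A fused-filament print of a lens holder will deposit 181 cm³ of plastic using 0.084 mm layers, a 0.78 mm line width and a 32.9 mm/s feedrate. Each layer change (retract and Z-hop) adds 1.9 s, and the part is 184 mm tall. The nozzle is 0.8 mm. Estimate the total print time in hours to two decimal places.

24.48 hours

Line area = 0.084 × 0.78 = 0.06552 mm².
Path length: 181000 mm³ / 0.06552 mm² → 2762515.3 mm.
Time extruding: 2762515.3 / 32.9 → 83967 s.
Layers = ⌈184/0.084⌉ = 2191.
Layer-change overhead = 2191 × 1.9, so 4162.9 s.
Total = 83967 + 4162.9 = 88129.9 s = 24.48 hours.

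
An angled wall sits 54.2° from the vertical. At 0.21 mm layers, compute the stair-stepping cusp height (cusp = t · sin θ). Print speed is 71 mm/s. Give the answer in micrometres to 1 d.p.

170.3 μm

sin(54.2°) = 0.8111, so cusp = 0.21 × 0.8111 = 0.170331 mm → 170.3 μm.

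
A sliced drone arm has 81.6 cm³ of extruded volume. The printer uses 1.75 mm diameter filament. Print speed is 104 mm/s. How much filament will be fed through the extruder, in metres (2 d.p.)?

Cross-section of 1.75 mm filament: π·(1.75/2)² = 2.4053 mm².
Length = 81.6 cm³ / 2.4053 mm² = 81600 / 2.4053 = 33925.08 mm = 33.93 m.

33.93 m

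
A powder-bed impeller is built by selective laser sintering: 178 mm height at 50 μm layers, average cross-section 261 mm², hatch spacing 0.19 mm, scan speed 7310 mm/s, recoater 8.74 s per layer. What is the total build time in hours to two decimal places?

8.83 hours

Number of layers: 178 / 0.05 → 3560 (rounded up).
Hatch length per layer = 261 / 0.19, so 1373.7 mm.
Per-layer scan time: 1373.7 / 7310 → 0.1879 s.
Layer cycle: 0.1879 + 8.74 → 8.9279 s.
3560 layers × 8.9279 s/layer = 31783.324 s, i.e. 8.83 hours.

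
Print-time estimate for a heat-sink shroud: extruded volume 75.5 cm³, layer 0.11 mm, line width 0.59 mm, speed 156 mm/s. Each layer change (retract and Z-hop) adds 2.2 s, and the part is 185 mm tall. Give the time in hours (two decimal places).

Bead cross-section = 0.11 × 0.59, so 0.0649 mm².
Total extruded path = 75500/0.0649 = 1163328.2 mm.
Time extruding = 1163328.2 / 156, so 7457.2 s.
Layer count = ceil(185 / 0.11) = 1682.
Z-hop total = 1682 × 2.2 = 3700.4 s.
Altogether 7457.2 + 3700.4 = 11157.6 s, i.e. 3.10 hours.

3.10 hours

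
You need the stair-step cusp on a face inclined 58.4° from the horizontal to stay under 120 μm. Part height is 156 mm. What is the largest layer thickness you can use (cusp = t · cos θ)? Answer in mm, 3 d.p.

Layer height = cusp / cos(58.4°) = 0.12 / 0.5240 = 0.229 mm.

0.229 mm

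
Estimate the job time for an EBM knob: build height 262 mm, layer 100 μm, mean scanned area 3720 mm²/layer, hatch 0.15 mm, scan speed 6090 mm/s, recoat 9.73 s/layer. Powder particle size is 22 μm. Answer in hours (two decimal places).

Layers = ⌈262/0.1⌉ = 2620.
Hatch length per layer: 3720 / 0.15 → 24800 mm.
Per-layer scan time = 24800 / 6090 = 4.0722 s.
Layer cycle = 4.0722 + 9.73, so 13.8022 s.
Total: 2620 × 13.8022 s = 36161.764 s → 10.04 hours.

10.04 hours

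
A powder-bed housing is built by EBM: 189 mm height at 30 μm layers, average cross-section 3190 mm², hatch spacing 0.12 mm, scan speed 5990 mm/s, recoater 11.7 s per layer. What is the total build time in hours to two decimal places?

Number of layers: 189 / 0.03 → 6300 (rounded up).
Scan path per layer = 3190 / 0.12, so 26583.3 mm.
Scan time per layer: 26583.3 / 5990 → 4.4379 s.
Time per layer = 4.4379 + 11.7, so 16.1379 s.
6300 layers × 16.1379 s/layer = 101668.77 s, i.e. 28.24 hours.

28.24 hours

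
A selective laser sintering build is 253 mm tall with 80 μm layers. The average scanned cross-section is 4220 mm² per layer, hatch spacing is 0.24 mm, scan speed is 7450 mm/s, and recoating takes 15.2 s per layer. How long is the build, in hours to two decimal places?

Number of layers: 253 / 0.08 → 3163 (rounded up).
Per-layer scan distance = 4220 / 0.24, so 17583.3 mm.
Laser time per layer = 17583.3 / 7450, so 2.3602 s.
Time per layer: 2.3602 + 15.2 → 17.5602 s.
Total: 3163 × 17.5602 s = 55542.9126 s → 15.43 hours.

15.43 hours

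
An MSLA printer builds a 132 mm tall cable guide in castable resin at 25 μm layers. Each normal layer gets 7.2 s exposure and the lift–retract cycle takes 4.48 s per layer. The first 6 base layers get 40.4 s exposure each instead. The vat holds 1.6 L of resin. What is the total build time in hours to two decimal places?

17.19 hours

Layers = ⌈132/0.025⌉ = 5280.
Burn-in layers: 6 × (40.4 + 4.48) → 269.28 s.
Remaining layers = 5274 × (7.2 + 4.48), so 61600.32 s.
Sum: 269.28 + 61600.32 = 61869.6 s → 17.19 hours.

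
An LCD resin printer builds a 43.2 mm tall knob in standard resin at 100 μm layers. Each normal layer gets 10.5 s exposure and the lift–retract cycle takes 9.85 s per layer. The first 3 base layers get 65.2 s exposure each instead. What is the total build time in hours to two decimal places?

2.49 hours

Number of layers: 43.2 / 0.1 → 432 (rounded up).
Bottom layers = 3 × (65.2 + 9.85), so 225.15 s.
Normal layers = 429 × (10.5 + 9.85) = 8730.15 s.
Sum: 225.15 + 8730.15 = 8955.3 s → 2.49 hours.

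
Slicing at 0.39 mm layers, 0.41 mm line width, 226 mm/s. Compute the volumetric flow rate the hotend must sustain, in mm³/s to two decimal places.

Extrusion cross-section = 0.39 × 0.41 = 0.1599 mm².
Q = v·A = 226 × 0.1599 = 36.14 mm³/s.

36.14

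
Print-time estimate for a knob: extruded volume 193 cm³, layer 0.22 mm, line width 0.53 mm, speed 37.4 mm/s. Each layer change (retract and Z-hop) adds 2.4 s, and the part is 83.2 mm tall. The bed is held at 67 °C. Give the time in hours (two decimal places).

12.55 hours

Extrusion cross-section = 0.22 × 0.53 = 0.1166 mm².
Toolpath length = 193 cm³ / 0.1166 mm² = 193000 / 0.1166 = 1655231.6 mm.
Time extruding = 1655231.6 / 37.4 = 44257.5 s.
Layers = ⌈83.2/0.22⌉ = 379.
Layer-change overhead: 379 × 2.4 → 909.6 s.
Altogether 44257.5 + 909.6 = 45167.1 s, i.e. 12.55 hours.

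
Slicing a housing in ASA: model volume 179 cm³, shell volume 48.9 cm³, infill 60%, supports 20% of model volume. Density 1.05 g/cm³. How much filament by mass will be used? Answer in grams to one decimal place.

170.9 g

Infill region = 179 − 48.9, so 130.1 cm³.
Infill volume = 0.60 × 130.1 = 78.06 cm³.
Support = 0.20 × 179, so 35.8 cm³.
Total printed volume: 48.9 + 78.06 + 35.8 → 162.76 cm³.
Mass = 162.76 × 1.05 = 170.898 g.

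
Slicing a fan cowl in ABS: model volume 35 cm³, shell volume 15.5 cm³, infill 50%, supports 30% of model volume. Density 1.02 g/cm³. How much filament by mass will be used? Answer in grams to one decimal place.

36.5 g

Interior volume = 35 − 15.5, so 19.5 cm³.
Infill volume = 0.50 × 19.5, so 9.75 cm³.
Support = 0.30 × 35 = 10.5 cm³.
Total printed volume = 15.5 + 9.75 + 10.5, so 35.75 cm³.
Mass: 35.75 × 1.02 → 36.465 g.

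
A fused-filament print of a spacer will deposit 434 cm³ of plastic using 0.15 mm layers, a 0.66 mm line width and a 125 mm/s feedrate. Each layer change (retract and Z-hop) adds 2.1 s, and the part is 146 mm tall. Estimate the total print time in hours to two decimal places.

10.31 hours

Bead cross-section: 0.15 × 0.66 → 0.099 mm².
Toolpath length = 434 cm³ / 0.099 mm² = 434000 / 0.099 = 4383838.4 mm.
Extrusion time: 4383838.4 / 125 → 35070.7 s.
Layer count = ceil(146 / 0.15) = 974.
Z-hop total = 974 × 2.1, so 2045.4 s.
Altogether 35070.7 + 2045.4 = 37116.1 s, i.e. 10.31 hours.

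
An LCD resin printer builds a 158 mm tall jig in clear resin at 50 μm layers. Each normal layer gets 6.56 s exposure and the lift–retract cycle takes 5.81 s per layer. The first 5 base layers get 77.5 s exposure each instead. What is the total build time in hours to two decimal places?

Number of layers: 158 / 0.05 → 3160 (rounded up).
Burn-in layers = 5 × (77.5 + 5.81) = 416.55 s.
Normal layers = 3155 × (6.56 + 5.81) = 39027.35 s.
Sum: 416.55 + 39027.35 = 39443.9 s → 10.96 hours.

10.96 hours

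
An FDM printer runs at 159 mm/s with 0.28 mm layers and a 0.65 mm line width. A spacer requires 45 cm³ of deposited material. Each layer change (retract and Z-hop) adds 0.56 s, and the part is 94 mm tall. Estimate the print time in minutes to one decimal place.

Extrusion cross-section: 0.28 × 0.65 → 0.182 mm².
Path length: 45000 mm³ / 0.182 mm² → 247252.7 mm.
Print-move time: 247252.7 / 159 → 1555 s.
Layer count = ceil(94 / 0.28) = 336.
Layer-change overhead = 336 × 0.56, so 188.16 s.
Altogether 1555 + 188.16 = 1743.16 s, i.e. 29.1 minutes.

29.1 minutes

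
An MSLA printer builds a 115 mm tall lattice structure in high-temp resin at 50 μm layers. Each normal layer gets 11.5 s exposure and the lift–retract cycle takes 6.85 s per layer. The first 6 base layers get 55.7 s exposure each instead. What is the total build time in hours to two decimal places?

11.80 hours

Layer count = ceil(115 / 0.05) = 2300.
Bottom layers = 6 × (55.7 + 6.85) = 375.3 s.
Remaining layers = 2294 × (11.5 + 6.85) = 42094.9 s.
Sum: 375.3 + 42094.9 = 42470.2 s → 11.80 hours.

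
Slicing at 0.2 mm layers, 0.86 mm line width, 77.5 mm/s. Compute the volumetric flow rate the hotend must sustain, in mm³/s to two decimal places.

Bead cross-section = 0.2 × 0.86 = 0.172 mm².
Volumetric flow = 77.5 × 0.172 = 13.33 mm³/s.

13.33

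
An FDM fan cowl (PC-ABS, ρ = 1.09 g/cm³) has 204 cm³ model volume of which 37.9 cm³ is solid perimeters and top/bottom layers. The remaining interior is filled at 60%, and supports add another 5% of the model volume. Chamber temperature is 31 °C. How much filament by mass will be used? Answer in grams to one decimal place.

161.1 g

Volume inside the shell: 204 − 37.9 → 166.1 cm³.
Infill volume: 0.60 × 166.1 → 99.66 cm³.
Support = 0.05 × 204, so 10.2 cm³.
Total extruded: 37.9 + 99.66 + 10.2 → 147.76 cm³.
Mass = 147.76 × 1.09 = 161.0584 g.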